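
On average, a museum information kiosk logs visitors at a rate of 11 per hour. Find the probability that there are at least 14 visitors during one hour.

0.2187

With mean μ = 11 per hour,
P(N ≥ 14) = 1 − P(N ≤ 13) = 1 − Σ_{j=0}^{13} e^(−μ) μ^j/j! ≈ 0.2187.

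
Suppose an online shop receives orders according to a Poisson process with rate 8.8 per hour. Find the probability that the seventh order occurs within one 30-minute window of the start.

0.1564

Over the interval, μ = 8.8 × 0.5 = 4.4 (a 30-minute window = 0.5 hours).
The seventh arrival falls in the interval iff at least 7 events occur there: P(S_7 ≤ t) = P(N ≥ 7) = 1 − P(N ≤ 6) ≈ 0.1564.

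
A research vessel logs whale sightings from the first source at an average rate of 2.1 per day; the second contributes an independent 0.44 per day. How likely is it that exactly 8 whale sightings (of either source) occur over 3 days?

Independent Poisson processes superpose: combined rate λ = 2.1 + 0.44 = 2.54 per day.
Over the interval, μ = 2.54 × 3 = 7.62 (3 days).
P(N = 8) = e^(−7.62) · 7.62^8/8! ≈ 0.1383.

0.1383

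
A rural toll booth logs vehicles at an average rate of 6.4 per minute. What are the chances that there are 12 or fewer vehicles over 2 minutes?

Over the interval, μ = 6.4 × 2 = 12.8 (2 minutes).
P(N ≤ 12) = Σ_{j=0}^{12} e^(−μ) μ^j/j! ≈ 0.4853.

0.4853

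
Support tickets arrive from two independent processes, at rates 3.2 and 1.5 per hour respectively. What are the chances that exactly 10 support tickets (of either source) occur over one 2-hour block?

Independent Poisson processes superpose: combined rate λ = 3.2 + 1.5 = 4.7 per hour.
Over the interval, μ = 4.7 × 2 = 9.4 (a 2-hour block = 2 hours).
P(N = 10) = e^(−9.4) · 9.4^10/10! ≈ 0.1228.

0.1228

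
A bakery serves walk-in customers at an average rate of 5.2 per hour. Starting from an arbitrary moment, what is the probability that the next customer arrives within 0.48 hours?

0.9176

Inter-arrival times are exponential with rate λ = 5.2 per hour.
P(T ≤ 0.48) = 1 − e^(−λt) = 1 − e^(−5.2 × 0.48) = 1 − e^(−2.496) ≈ 0.9176.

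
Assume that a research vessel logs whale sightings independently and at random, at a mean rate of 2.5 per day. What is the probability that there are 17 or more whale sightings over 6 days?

0.3359

Over the interval, μ = 2.5 × 6 = 15 (6 days).
P(N ≥ 17) = 1 − P(N ≤ 16) = 1 − Σ_{j=0}^{16} e^(−μ) μ^j/j! ≈ 0.3359.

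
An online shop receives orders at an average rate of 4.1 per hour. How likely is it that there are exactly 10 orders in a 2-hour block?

0.1040

Over the interval, μ = 4.1 × 2 = 8.2 (a 2-hour block = 2 hours).
P(N = 10) = e^(−μ) μ^10/10! = e^(−8.2) · 8.2^10/3628800 ≈ 0.1040.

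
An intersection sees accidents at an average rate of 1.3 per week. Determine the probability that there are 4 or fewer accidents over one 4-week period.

Over the interval, μ = 1.3 × 4 = 5.2 (a 4-week period = 4 weeks).
P(N ≤ 4) = Σ_{j=0}^{4} e^(−μ) μ^j/j! ≈ 0.4061.

0.4061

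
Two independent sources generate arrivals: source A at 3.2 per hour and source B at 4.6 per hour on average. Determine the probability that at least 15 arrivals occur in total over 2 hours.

0.5944

Independent Poisson processes superpose: combined rate λ = 3.2 + 4.6 = 7.8 per hour.
Over the interval, μ = 7.8 × 2 = 15.6 (2 hours).
P(N ≥ 15) = 1 − P(N ≤ 14) ≈ 0.5944.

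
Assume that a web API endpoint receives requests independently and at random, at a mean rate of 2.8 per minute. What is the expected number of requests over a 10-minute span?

28

E[N] = λt = 2.8 × 10 = 28 (a 10-minute span = 10 minutes).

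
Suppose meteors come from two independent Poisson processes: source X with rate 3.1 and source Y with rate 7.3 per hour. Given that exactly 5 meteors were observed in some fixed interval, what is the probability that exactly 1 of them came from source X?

Given the total, each event is independently from source X with probability p = λ_X/(λ_X+λ_Y) = 3.1/10.4 ≈ 0.2981.
So K ~ Binomial(5, 3.1/10.4): P(K = 1) = C(5,1) · (3.1/10.4)^1 · (7.3/10.4)^4 ≈ 0.3618.

0.3618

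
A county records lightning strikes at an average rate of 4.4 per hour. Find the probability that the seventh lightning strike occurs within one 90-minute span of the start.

Over the interval, μ = 4.4 × 1.5 = 6.6 (a 90-minute span = 1.5 hours).
The seventh arrival falls in the interval iff at least 7 events occur there: P(S_7 ≤ t) = P(N ≥ 7) = 1 − P(N ≤ 6) ≈ 0.4892.

0.4892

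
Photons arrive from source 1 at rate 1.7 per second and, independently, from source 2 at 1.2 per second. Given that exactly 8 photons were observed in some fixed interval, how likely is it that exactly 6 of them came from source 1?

Given the total, each event is independently from source 1 with probability p = λ_1/(λ_1+λ_2) = 1.7/2.9 ≈ 0.5862.
So K ~ Binomial(8, 1.7/2.9): P(K = 6) = C(8,6) · (1.7/2.9)^6 · (1.2/2.9)^2 ≈ 0.1945.

0.1945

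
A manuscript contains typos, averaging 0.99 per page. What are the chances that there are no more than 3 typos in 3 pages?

Over the interval, μ = 0.99 × 3 = 2.97 (3 pages).
P(N ≤ 3) = Σ_{j=0}^{3} e^(−μ) μ^j/j! ≈ 0.6540.

0.6540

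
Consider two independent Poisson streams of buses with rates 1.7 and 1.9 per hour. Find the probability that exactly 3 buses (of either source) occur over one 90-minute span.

0.1185

Independent Poisson processes superpose: combined rate λ = 1.7 + 1.9 = 3.6 per hour.
Over the interval, μ = 3.6 × 1.5 = 5.4 (a 90-minute span = 1.5 hours).
P(N = 3) = e^(−5.4) · 5.4^3/3! ≈ 0.1185.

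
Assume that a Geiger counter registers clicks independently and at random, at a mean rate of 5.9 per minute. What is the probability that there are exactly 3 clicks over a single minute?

With mean μ = 5.9 per minute,
P(N = 3) = e^(−μ) μ^3/3! = e^(−5.9) · 5.9^3/6 ≈ 0.0938.

0.0938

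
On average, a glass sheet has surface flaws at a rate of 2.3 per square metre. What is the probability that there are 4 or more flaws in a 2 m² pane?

0.6743

Over the interval, μ = 2.3 × 2 = 4.6 (a 2 m² pane = 2 square metres).
P(N ≥ 4) = 1 − P(N ≤ 3) = 1 − Σ_{j=0}^{3} e^(−μ) μ^j/j! ≈ 0.6743.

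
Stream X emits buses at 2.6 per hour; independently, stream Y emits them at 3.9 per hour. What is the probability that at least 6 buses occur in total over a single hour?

0.6310

Independent Poisson processes superpose: combined rate λ = 2.6 + 3.9 = 6.5 per hour.
So μ = 6.5.
P(N ≥ 6) = 1 − P(N ≤ 5) ≈ 0.6310.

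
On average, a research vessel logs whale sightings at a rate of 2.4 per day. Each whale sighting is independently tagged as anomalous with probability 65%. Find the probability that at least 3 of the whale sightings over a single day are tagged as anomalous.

Thinning: the whale sightings that are tagged as anomalous themselves form a Poisson process with rate 0.65 × 2.4 = 1.56 per day.
So μ = 1.56.
P(N ≥ 3) = 1 − P(N ≤ 2) ≈ 0.2064.

0.2064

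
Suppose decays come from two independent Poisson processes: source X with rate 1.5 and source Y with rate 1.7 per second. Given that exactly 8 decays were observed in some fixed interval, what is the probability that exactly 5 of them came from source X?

Given the total, each event is independently from source X with probability p = λ_X/(λ_X+λ_Y) = 1.5/3.2 ≈ 0.4688.
So K ~ Binomial(8, 1.5/3.2): P(K = 5) = C(8,5) · (1.5/3.2)^5 · (1.7/3.2)^3 ≈ 0.1900.

0.1900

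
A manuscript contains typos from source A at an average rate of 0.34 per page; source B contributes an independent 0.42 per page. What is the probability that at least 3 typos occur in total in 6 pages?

0.8331

Independent Poisson processes superpose: combined rate λ = 0.34 + 0.42 = 0.76 per page.
Over the interval, μ = 0.76 × 6 = 4.56 (6 pages).
P(N ≥ 3) = 1 − P(N ≤ 2) ≈ 0.8331.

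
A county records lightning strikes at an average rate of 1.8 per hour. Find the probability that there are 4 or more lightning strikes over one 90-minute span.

Over the interval, μ = 1.8 × 1.5 = 2.7 (a 90-minute span = 1.5 hours).
P(N ≥ 4) = 1 − P(N ≤ 3) = 1 − Σ_{j=0}^{3} e^(−μ) μ^j/j! ≈ 0.2859.

0.2859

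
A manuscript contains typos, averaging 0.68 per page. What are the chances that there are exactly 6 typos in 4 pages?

Over the interval, μ = 0.68 × 4 = 2.72 (4 pages).
P(N = 6) = e^(−μ) μ^6/6! = e^(−2.72) · 2.72^6/720 ≈ 0.0371.

0.0371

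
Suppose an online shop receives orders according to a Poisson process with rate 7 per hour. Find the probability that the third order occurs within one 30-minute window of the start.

Over the interval, μ = 7 × 0.5 = 3.5 (a 30-minute window = 0.5 hours).
The third arrival falls in the interval iff at least 3 events occur there: P(S_3 ≤ t) = P(N ≥ 3) = 1 − P(N ≤ 2) ≈ 0.6792.

0.6792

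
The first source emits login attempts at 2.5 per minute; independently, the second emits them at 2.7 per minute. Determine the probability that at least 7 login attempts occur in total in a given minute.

0.2676

Independent Poisson processes superpose: combined rate λ = 2.5 + 2.7 = 5.2 per minute.
So μ = 5.2.
P(N ≥ 7) = 1 − P(N ≤ 6) ≈ 0.2676.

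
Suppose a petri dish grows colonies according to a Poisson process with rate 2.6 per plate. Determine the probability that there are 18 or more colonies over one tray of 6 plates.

Over the interval, μ = 2.6 × 6 = 15.6 (a tray of 6 plates = 6 plates).
P(N ≥ 18) = 1 − P(N ≤ 17) = 1 − Σ_{j=0}^{17} e^(−μ) μ^j/j! ≈ 0.3038.

0.3038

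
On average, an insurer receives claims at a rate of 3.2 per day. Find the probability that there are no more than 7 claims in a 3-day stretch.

Over the interval, μ = 3.2 × 3 = 9.6 (a 3-day stretch = 3 days).
P(N ≤ 7) = Σ_{j=0}^{7} e^(−μ) μ^j/j! ≈ 0.2584.

0.2584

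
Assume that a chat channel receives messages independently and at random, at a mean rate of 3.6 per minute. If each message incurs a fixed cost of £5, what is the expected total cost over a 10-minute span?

£180

E[N] = 3.6 × 10 = 36 (a 10-minute span = 10 minutes); E[cost] = 36 × £5 = £180.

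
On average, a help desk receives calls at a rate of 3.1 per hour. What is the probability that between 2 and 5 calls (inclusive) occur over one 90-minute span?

Over the interval, μ = 3.1 × 1.5 = 4.65 (a 90-minute span = 1.5 hours).
P(2 ≤ N ≤ 5) = Σ_{j=2}^{5} e^(−4.65) · 4.65^j/j! ≈ 0.6231.

0.6231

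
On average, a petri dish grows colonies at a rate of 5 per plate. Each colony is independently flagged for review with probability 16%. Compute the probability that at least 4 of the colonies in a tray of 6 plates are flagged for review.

0.7058

Thinning: the colonies that are flagged for review themselves form a Poisson process with rate 0.16 × 5 = 0.8 per plate.
Over the interval, μ = 0.8 × 6 = 4.8 (a tray of 6 plates = 6 plates).
P(N ≥ 4) = 1 − P(N ≤ 3) ≈ 0.7058.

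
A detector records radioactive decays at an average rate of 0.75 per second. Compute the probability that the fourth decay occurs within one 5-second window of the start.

Over the interval, μ = 0.75 × 5 = 3.75 (a 5-second window = 5 seconds).
The fourth arrival falls in the interval iff at least 4 events occur there: P(S_4 ≤ t) = P(N ≥ 4) = 1 − P(N ≤ 3) ≈ 0.5162.

0.5162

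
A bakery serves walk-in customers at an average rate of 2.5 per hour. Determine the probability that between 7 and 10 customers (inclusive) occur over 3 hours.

Over the interval, μ = 2.5 × 3 = 7.5 (3 hours).
P(7 ≤ N ≤ 10) = Σ_{j=7}^{10} e^(−7.5) · 7.5^j/j! ≈ 0.4841.

0.4841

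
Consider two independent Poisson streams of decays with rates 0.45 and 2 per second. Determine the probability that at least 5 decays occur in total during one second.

Independent Poisson processes superpose: combined rate λ = 0.45 + 2 = 2.45 per second.
So μ = 2.45.
P(N ≥ 5) = 1 − P(N ≤ 4) ≈ 0.1022.

0.1022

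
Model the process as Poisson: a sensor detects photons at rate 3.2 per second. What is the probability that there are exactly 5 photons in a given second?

With mean μ = 3.2 per second,
P(N = 5) = e^(−μ) μ^5/5! = e^(−3.2) · 3.2^5/120 ≈ 0.1140.

0.1140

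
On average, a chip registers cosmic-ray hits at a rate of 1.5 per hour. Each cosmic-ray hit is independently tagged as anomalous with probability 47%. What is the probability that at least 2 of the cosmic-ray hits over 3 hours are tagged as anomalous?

Thinning: the cosmic-ray hits that are tagged as anomalous themselves form a Poisson process with rate 0.47 × 1.5 = 0.705 per hour.
Over the interval, μ = 0.705 × 3 = 2.115 (3 hours).
P(N ≥ 2) = 1 − P(N ≤ 1) ≈ 0.6242.

0.6242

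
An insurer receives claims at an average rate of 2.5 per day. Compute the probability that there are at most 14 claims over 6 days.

Over the interval, μ = 2.5 × 6 = 15 (6 days).
P(N ≤ 14) = Σ_{j=0}^{14} e^(−μ) μ^j/j! ≈ 0.4657.

0.4657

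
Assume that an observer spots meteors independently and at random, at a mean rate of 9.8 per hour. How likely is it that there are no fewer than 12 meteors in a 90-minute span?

Over the interval, μ = 9.8 × 1.5 = 14.7 (a 90-minute span = 1.5 hours).
P(N ≥ 12) = 1 − P(N ≤ 11) = 1 − Σ_{j=0}^{11} e^(−μ) μ^j/j! ≈ 0.7946.

0.7946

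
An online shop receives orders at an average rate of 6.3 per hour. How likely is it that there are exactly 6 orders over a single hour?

With mean μ = 6.3 per hour,
P(N = 6) = e^(−μ) μ^6/6! = e^(−6.3) · 6.3^6/720 ≈ 0.1595.

0.1595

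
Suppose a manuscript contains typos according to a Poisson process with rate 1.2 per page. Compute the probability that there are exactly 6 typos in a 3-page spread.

Over the interval, μ = 1.2 × 3 = 3.6 (a 3-page spread = 3 pages).
P(N = 6) = e^(−μ) μ^6/6! = e^(−3.6) · 3.6^6/720 ≈ 0.0826.

0.0826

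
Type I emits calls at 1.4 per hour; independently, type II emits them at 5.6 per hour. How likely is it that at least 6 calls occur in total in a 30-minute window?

Independent Poisson processes superpose: combined rate λ = 1.4 + 5.6 = 7 per hour.
Over the interval, μ = 7 × 0.5 = 3.5 (a 30-minute window = 0.5 hours).
P(N ≥ 6) = 1 − P(N ≤ 5) ≈ 0.1424.

0.1424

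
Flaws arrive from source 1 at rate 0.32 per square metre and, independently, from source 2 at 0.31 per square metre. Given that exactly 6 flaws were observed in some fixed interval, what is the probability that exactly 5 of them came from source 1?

Given the total, each event is independently from source 1 with probability p = λ_1/(λ_1+λ_2) = 0.32/0.63 ≈ 0.5079.
So K ~ Binomial(6, 0.32/0.63): P(K = 5) = C(6,5) · (0.32/0.63)^5 · (0.31/0.63)^1 ≈ 0.0998.

0.0998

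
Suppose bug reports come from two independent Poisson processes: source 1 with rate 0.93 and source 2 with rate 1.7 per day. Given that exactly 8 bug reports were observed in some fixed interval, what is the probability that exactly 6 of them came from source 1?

Given the total, each event is independently from source 1 with probability p = λ_1/(λ_1+λ_2) = 0.93/2.63 ≈ 0.3536.
So K ~ Binomial(8, 0.93/2.63): P(K = 6) = C(8,6) · (0.93/2.63)^6 · (1.7/2.63)^2 ≈ 0.0229.

0.0229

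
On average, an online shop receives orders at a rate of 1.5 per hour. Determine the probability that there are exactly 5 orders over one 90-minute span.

Over the interval, μ = 1.5 × 1.5 = 2.25 (a 90-minute span = 1.5 hours).
P(N = 5) = e^(−μ) μ^5/5! = e^(−2.25) · 2.25^5/120 ≈ 0.0506.

0.0506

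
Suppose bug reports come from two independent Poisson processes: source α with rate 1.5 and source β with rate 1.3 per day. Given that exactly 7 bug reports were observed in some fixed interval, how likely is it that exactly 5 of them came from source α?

Given the total, each event is independently from source α with probability p = λ_α/(λ_α+λ_β) = 1.5/2.8 ≈ 0.5357.
So K ~ Binomial(7, 1.5/2.8): P(K = 5) = C(7,5) · (1.5/2.8)^5 · (1.3/2.8)^2 ≈ 0.1997.

0.1997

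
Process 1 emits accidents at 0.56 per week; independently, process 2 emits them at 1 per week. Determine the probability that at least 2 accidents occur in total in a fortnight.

Independent Poisson processes superpose: combined rate λ = 0.56 + 1 = 1.56 per week.
Over the interval, μ = 1.56 × 2 = 3.12 (a fortnight = 2 weeks).
P(N ≥ 2) = 1 − P(N ≤ 1) ≈ 0.8181.

0.8181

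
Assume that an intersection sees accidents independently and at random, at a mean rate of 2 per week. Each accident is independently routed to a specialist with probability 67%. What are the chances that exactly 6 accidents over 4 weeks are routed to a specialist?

0.1548

Thinning: the accidents that are routed to a specialist themselves form a Poisson process with rate 0.67 × 2 = 1.34 per week.
Over the interval, μ = 1.34 × 4 = 5.36 (4 weeks).
P(N = 6) = e^(−5.36) · 5.36^6/6! ≈ 0.1548.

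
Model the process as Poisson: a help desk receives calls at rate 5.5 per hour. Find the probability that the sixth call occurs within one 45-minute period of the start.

Over the interval, μ = 5.5 × 0.75 = 4.125 (a 45-minute period = 0.75 hours).
The sixth arrival falls in the interval iff at least 6 events occur there: P(S_6 ≤ t) = P(N ≥ 6) = 1 − P(N ≤ 5) ≈ 0.2347.

0.2347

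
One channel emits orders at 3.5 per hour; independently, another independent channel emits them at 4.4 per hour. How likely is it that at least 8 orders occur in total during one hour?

Independent Poisson processes superpose: combined rate λ = 3.5 + 4.4 = 7.9 per hour.
So μ = 7.9.
P(N ≥ 8) = 1 − P(N ≤ 7) ≈ 0.5330.

0.5330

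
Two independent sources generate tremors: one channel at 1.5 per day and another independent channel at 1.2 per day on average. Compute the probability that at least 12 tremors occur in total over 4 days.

Independent Poisson processes superpose: combined rate λ = 1.5 + 1.2 = 2.7 per day.
Over the interval, μ = 2.7 × 4 = 10.8 (4 days).
P(N ≥ 12) = 1 − P(N ≤ 11) ≈ 0.3969.

0.3969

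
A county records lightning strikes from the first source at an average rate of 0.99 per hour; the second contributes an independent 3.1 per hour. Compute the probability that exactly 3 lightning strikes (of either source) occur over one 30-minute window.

Independent Poisson processes superpose: combined rate λ = 0.99 + 3.1 = 4.09 per hour.
Over the interval, μ = 4.09 × 0.5 = 2.045 (a 30-minute window = 0.5 hours).
P(N = 3) = e^(−2.045) · 2.045^3/3! ≈ 0.1844.

0.1844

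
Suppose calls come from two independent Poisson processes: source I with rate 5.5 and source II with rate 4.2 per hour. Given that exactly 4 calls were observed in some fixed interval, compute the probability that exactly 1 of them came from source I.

0.1841

Given the total, each event is independently from source I with probability p = λ_I/(λ_I+λ_II) = 5.5/9.7 ≈ 0.5670.
So K ~ Binomial(4, 5.5/9.7): P(K = 1) = C(4,1) · (5.5/9.7)^1 · (4.2/9.7)^3 ≈ 0.1841.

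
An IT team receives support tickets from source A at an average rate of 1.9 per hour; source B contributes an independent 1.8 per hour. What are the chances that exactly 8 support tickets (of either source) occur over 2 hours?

0.1363

Independent Poisson processes superpose: combined rate λ = 1.9 + 1.8 = 3.7 per hour.
Over the interval, μ = 3.7 × 2 = 7.4 (2 hours).
P(N = 8) = e^(−7.4) · 7.4^8/8! ≈ 0.1363.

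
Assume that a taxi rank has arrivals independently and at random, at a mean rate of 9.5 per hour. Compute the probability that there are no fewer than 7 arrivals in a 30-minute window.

Over the interval, μ = 9.5 × 0.5 = 4.75 (a 30-minute window = 0.5 hours).
P(N ≥ 7) = 1 − P(N ≤ 6) = 1 − Σ_{j=0}^{6} e^(−μ) μ^j/j! ≈ 0.2022.

0.2022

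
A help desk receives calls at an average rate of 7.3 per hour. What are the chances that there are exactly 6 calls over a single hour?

With mean μ = 7.3 per hour,
P(N = 6) = e^(−μ) μ^6/6! = e^(−7.3) · 7.3^6/720 ≈ 0.1420.

0.1420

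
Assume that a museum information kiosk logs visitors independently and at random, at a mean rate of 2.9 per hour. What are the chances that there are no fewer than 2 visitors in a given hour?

0.7854

With mean μ = 2.9 per hour,
P(N ≥ 2) = 1 − P(N ≤ 1) = 1 − Σ_{j=0}^{1} e^(−μ) μ^j/j! ≈ 0.7854.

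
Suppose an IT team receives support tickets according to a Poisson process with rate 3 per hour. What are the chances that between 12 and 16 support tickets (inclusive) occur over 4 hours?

Over the interval, μ = 3 × 4 = 12 (4 hours).
P(12 ≤ N ≤ 16) = Σ_{j=12}^{16} e^(−12) · 12^j/j! ≈ 0.4371.

0.4371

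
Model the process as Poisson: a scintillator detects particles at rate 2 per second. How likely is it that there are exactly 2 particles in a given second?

With mean μ = 2 per second,
P(N = 2) = e^(−μ) μ^2/2! = e^(−2) · 2^2/2 ≈ 0.2707.

0.2707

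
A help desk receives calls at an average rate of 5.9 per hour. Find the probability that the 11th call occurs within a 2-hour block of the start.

Over the interval, μ = 5.9 × 2 = 11.8 (a 2-hour block = 2 hours).
The 11th arrival falls in the interval iff at least 11 events occur there: P(S_11 ≤ t) = P(N ≥ 11) = 1 − P(N ≤ 10) ≈ 0.6315.

0.6315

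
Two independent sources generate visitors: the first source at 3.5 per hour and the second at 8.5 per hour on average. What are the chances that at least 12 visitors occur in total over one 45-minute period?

Independent Poisson processes superpose: combined rate λ = 3.5 + 8.5 = 12 per hour.
Over the interval, μ = 12 × 0.75 = 9 (a 45-minute period = 0.75 hours).
P(N ≥ 12) = 1 − P(N ≤ 11) ≈ 0.1970.

0.1970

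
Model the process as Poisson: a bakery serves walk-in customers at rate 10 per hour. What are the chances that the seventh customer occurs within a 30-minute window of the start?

0.2378

Over the interval, μ = 10 × 0.5 = 5 (a 30-minute window = 0.5 hours).
The seventh arrival falls in the interval iff at least 7 events occur there: P(S_7 ≤ t) = P(N ≥ 7) = 1 − P(N ≤ 6) ≈ 0.2378.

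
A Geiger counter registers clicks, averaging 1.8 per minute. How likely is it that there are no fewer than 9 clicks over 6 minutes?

Over the interval, μ = 1.8 × 6 = 10.8 (6 minutes).
P(N ≥ 9) = 1 − P(N ≤ 8) = 1 − Σ_{j=0}^{8} e^(−μ) μ^j/j! ≈ 0.7498.

0.7498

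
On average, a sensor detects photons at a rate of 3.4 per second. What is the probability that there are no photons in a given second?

With mean μ = 3.4 per second,
P(N = 0) = e^(−μ) μ^0/0! = e^(−3.4) · 3.4^0/1 ≈ 0.0334.

0.0334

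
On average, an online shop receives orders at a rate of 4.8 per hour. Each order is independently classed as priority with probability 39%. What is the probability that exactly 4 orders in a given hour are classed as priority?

0.0787

Thinning: the orders that are classed as priority themselves form a Poisson process with rate 0.39 × 4.8 = 1.872 per hour.
So μ = 1.872.
P(N = 4) = e^(−1.872) · 1.872^4/4! ≈ 0.0787.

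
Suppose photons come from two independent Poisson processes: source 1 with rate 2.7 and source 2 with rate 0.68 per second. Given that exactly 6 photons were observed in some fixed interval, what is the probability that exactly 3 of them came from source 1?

Given the total, each event is independently from source 1 with probability p = λ_1/(λ_1+λ_2) = 2.7/3.38 ≈ 0.7988.
So K ~ Binomial(6, 2.7/3.38): P(K = 3) = C(6,3) · (2.7/3.38)^3 · (0.68/3.38)^3 ≈ 0.0830.

0.0830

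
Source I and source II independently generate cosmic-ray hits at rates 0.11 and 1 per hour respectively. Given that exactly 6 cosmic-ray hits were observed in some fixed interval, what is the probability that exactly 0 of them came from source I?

Given the total, each event is independently from source I with probability p = λ_I/(λ_I+λ_II) = 0.11/1.11 ≈ 0.0991.
So K ~ Binomial(6, 0.11/1.11): P(K = 0) = C(6,0) · (0.11/1.11)^0 · (1/1.11)^6 ≈ 0.5346.

0.5346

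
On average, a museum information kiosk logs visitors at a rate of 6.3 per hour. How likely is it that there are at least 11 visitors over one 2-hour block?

Over the interval, μ = 6.3 × 2 = 12.6 (a 2-hour block = 2 hours).
P(N ≥ 11) = 1 − P(N ≤ 10) = 1 − Σ_{j=0}^{10} e^(−μ) μ^j/j! ≈ 0.7124.

0.7124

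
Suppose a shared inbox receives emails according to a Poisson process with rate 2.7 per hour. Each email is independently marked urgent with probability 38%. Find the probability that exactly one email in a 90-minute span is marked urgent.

0.3303

Thinning: the emails that are marked urgent themselves form a Poisson process with rate 0.38 × 2.7 = 1.026 per hour.
Over the interval, μ = 1.026 × 1.5 = 1.539 (a 90-minute span = 1.5 hours).
P(N = 1) = e^(−1.539) · 1.539^1/1! ≈ 0.3303.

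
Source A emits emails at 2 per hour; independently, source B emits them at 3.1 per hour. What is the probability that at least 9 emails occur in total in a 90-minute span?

Independent Poisson processes superpose: combined rate λ = 2 + 3.1 = 5.1 per hour.
Over the interval, μ = 5.1 × 1.5 = 7.65 (a 90-minute span = 1.5 hours).
P(N ≥ 9) = 1 − P(N ≤ 8) ≈ 0.3587.

0.3587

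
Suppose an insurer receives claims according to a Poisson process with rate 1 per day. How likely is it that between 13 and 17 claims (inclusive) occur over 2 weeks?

Over the interval, μ = 1 × 14 = 14 (2 weeks = 14 days).
P(13 ≤ N ≤ 17) = Σ_{j=13}^{17} e^(−14) · 14^j/j! ≈ 0.4687.

0.4687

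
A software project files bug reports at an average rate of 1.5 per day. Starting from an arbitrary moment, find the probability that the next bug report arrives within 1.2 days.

Inter-arrival times are exponential with rate λ = 1.5 per day.
P(T ≤ 1.2) = 1 − e^(−λt) = 1 − e^(−1.5 × 1.2) = 1 − e^(−1.8) ≈ 0.8347.

0.8347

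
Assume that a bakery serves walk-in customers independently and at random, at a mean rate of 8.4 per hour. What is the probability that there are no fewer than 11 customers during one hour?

With mean μ = 8.4 per hour,
P(N ≥ 11) = 1 − P(N ≤ 10) = 1 − Σ_{j=0}^{10} e^(−μ) μ^j/j! ≈ 0.2257.

0.2257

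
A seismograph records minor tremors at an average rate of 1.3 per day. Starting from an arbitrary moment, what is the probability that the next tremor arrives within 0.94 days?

0.7054

Inter-arrival times are exponential with rate λ = 1.3 per day.
P(T ≤ 0.94) = 1 − e^(−λt) = 1 − e^(−1.3 × 0.94) = 1 − e^(−1.222) ≈ 0.7054.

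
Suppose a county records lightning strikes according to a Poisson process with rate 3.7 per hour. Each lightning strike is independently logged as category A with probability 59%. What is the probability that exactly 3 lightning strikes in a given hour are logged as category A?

Thinning: the lightning strikes that are logged as category A themselves form a Poisson process with rate 0.59 × 3.7 = 2.183 per hour.
So μ = 2.183.
P(N = 3) = e^(−2.183) · 2.183^3/3! ≈ 0.1954.

0.1954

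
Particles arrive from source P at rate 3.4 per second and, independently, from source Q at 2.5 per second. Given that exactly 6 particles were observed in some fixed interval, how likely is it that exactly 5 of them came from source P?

Given the total, each event is independently from source P with probability p = λ_P/(λ_P+λ_Q) = 3.4/5.9 ≈ 0.5763.
So K ~ Binomial(6, 3.4/5.9): P(K = 5) = C(6,5) · (3.4/5.9)^5 · (2.5/5.9)^1 ≈ 0.1616.

0.1616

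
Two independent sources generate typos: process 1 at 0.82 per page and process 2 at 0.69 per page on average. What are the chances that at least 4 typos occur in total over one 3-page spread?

0.6627

Independent Poisson processes superpose: combined rate λ = 0.82 + 0.69 = 1.51 per page.
Over the interval, μ = 1.51 × 3 = 4.53 (a 3-page spread = 3 pages).
P(N ≥ 4) = 1 − P(N ≤ 3) ≈ 0.6627.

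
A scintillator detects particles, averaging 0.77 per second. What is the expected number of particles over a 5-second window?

3.85

E[N] = λt = 0.77 × 5 = 3.85 (a 5-second window = 5 seconds).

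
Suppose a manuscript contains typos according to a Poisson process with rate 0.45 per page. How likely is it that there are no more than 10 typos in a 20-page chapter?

Over the interval, μ = 0.45 × 20 = 9 (a 20-page chapter = 20 pages).
P(N ≤ 10) = Σ_{j=0}^{10} e^(−μ) μ^j/j! ≈ 0.7060.

0.7060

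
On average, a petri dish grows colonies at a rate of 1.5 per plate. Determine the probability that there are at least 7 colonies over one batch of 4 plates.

0.3937

Over the interval, μ = 1.5 × 4 = 6 (a batch of 4 plates = 4 plates).
P(N ≥ 7) = 1 − P(N ≤ 6) = 1 − Σ_{j=0}^{6} e^(−μ) μ^j/j! ≈ 0.3937.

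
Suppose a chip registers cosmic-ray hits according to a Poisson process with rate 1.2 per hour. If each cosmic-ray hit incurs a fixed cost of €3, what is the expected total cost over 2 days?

E[N] = 1.2 × 48 = 57.6 (2 days = 48 hours); E[cost] = 57.6 × €3 = €172.8.

€172.8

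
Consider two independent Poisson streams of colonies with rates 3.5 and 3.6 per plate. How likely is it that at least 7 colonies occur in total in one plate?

Independent Poisson processes superpose: combined rate λ = 3.5 + 3.6 = 7.1 per plate.
So μ = 7.1.
P(N ≥ 7) = 1 − P(N ≤ 6) ≈ 0.5651.

0.5651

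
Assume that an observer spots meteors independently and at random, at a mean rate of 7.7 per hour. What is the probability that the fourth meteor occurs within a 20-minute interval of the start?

Over the interval, μ = 7.7 × 1/3 ≈ 2.56667 (a 20-minute interval = 1/3 hours).
The fourth arrival falls in the interval iff at least 4 events occur there: P(S_4 ≤ t) = P(N ≥ 4) = 1 − P(N ≤ 3) ≈ 0.2568.

0.2568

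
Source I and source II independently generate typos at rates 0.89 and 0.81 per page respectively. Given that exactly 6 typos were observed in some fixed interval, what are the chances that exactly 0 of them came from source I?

0.0117

Given the total, each event is independently from source I with probability p = λ_I/(λ_I+λ_II) = 0.89/1.7 ≈ 0.5235.
So K ~ Binomial(6, 0.89/1.7): P(K = 0) = C(6,0) · (0.89/1.7)^0 · (0.81/1.7)^6 ≈ 0.0117.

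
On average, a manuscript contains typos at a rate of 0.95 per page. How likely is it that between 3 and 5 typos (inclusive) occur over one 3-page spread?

0.4728

Over the interval, μ = 0.95 × 3 = 2.85 (a 3-page spread = 3 pages).
P(3 ≤ N ≤ 5) = Σ_{j=3}^{5} e^(−2.85) · 2.85^j/j! ≈ 0.4728.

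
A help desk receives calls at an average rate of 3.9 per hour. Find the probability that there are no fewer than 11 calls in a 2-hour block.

0.1648

Over the interval, μ = 3.9 × 2 = 7.8 (a 2-hour block = 2 hours).
P(N ≥ 11) = 1 − P(N ≤ 10) = 1 − Σ_{j=0}^{10} e^(−μ) μ^j/j! ≈ 0.1648.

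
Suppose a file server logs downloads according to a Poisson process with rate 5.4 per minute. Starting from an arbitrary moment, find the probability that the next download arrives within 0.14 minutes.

0.5305

Inter-arrival times are exponential with rate λ = 5.4 per minute.
P(T ≤ 0.14) = 1 − e^(−λt) = 1 − e^(−5.4 × 0.14) = 1 − e^(−0.756) ≈ 0.5305.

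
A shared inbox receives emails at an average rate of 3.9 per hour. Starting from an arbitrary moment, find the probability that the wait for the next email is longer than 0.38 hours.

0.2272

The wait for the next event is exponential with rate λ = 3.9 per hour.
P(T > 0.38) = e^(−λt) = e^(−3.9 × 0.38) = e^(−1.482) ≈ 0.2272.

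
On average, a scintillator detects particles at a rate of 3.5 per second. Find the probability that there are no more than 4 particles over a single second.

With mean μ = 3.5 per second,
P(N ≤ 4) = Σ_{j=0}^{4} e^(−μ) μ^j/j! ≈ 0.7254.

0.7254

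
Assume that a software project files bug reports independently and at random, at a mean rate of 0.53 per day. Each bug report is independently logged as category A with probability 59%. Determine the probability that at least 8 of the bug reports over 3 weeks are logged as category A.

0.3370

Thinning: the bug reports that are logged as category A themselves form a Poisson process with rate 0.59 × 0.53 = 0.3127 per day.
Over the interval, μ = 0.3127 × 21 = 6.5667 (3 weeks = 21 days).
P(N ≥ 8) = 1 − P(N ≤ 7) ≈ 0.3370.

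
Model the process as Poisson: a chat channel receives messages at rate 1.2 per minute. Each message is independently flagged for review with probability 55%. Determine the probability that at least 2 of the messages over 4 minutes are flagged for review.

Thinning: the messages that are flagged for review themselves form a Poisson process with rate 0.55 × 1.2 = 0.66 per minute.
Over the interval, μ = 0.66 × 4 = 2.64 (4 minutes).
P(N ≥ 2) = 1 − P(N ≤ 1) ≈ 0.7402.

0.7402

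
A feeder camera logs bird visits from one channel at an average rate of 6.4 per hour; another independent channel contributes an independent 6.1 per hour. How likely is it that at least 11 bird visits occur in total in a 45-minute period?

Independent Poisson processes superpose: combined rate λ = 6.4 + 6.1 = 12.5 per hour.
Over the interval, μ = 12.5 × 0.75 = 9.375 (a 45-minute period = 0.75 hours).
P(N ≥ 11) = 1 − P(N ≤ 10) ≈ 0.3393.

0.3393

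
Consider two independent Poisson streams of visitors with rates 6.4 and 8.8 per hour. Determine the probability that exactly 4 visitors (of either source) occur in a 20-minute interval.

Independent Poisson processes superpose: combined rate λ = 6.4 + 8.8 = 15.2 per hour.
Over the interval, μ = 15.2 × 1/3 ≈ 5.06667 (a 20-minute interval = 1/3 hours).
P(N = 4) = e^(−5.06667) · 5.06667^4/4! ≈ 0.1731.

0.1731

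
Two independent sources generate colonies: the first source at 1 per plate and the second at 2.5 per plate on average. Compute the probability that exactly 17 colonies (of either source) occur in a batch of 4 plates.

Independent Poisson processes superpose: combined rate λ = 1 + 2.5 = 3.5 per plate.
Over the interval, μ = 3.5 × 4 = 14 (a batch of 4 plates = 4 plates).
P(N = 17) = e^(−14) · 14^17/17! ≈ 0.0713.

0.0713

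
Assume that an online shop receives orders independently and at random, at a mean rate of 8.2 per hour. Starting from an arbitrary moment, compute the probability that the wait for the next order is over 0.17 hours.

The wait for the next event is exponential with rate λ = 8.2 per hour.
P(T > 0.17) = e^(−λt) = e^(−8.2 × 0.17) = e^(−1.394) ≈ 0.2481.

0.2481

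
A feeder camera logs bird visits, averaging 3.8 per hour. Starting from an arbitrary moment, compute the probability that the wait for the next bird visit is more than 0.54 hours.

0.1285

The wait for the next event is exponential with rate λ = 3.8 per hour.
P(T > 0.54) = e^(−λt) = e^(−3.8 × 0.54) = e^(−2.052) ≈ 0.1285.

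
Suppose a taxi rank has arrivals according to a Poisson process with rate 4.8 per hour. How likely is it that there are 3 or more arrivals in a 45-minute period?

Over the interval, μ = 4.8 × 0.75 = 3.6 (a 45-minute period = 0.75 hours).
P(N ≥ 3) = 1 − P(N ≤ 2) = 1 − Σ_{j=0}^{2} e^(−μ) μ^j/j! ≈ 0.6973.

0.6973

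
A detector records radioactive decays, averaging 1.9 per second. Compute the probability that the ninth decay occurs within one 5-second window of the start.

Over the interval, μ = 1.9 × 5 = 9.5 (a 5-second window = 5 seconds).
The ninth arrival falls in the interval iff at least 9 events occur there: P(S_9 ≤ t) = P(N ≥ 9) = 1 − P(N ≤ 8) ≈ 0.6082.

0.6082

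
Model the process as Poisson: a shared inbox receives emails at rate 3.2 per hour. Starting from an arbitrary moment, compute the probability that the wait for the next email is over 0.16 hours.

0.5993

The wait for the next event is exponential with rate λ = 3.2 per hour.
P(T > 0.16) = e^(−λt) = e^(−3.2 × 0.16) = e^(−0.512) ≈ 0.5993.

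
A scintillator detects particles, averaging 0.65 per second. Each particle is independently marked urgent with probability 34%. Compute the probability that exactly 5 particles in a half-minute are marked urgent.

0.1409

Thinning: the particles that are marked urgent themselves form a Poisson process with rate 0.34 × 0.65 = 0.221 per second.
Over the interval, μ = 0.221 × 30 = 6.63 (a half-minute = 30 seconds).
P(N = 5) = e^(−6.63) · 6.63^5/5! ≈ 0.1409.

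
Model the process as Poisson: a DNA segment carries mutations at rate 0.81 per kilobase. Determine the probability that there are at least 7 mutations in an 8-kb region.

0.4703

Over the interval, μ = 0.81 × 8 = 6.48 (an 8-kb region = 8 kilobases).
P(N ≥ 7) = 1 − P(N ≤ 6) = 1 − Σ_{j=0}^{6} e^(−μ) μ^j/j! ≈ 0.4703.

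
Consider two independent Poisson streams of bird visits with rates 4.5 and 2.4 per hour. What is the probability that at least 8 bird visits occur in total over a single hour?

Independent Poisson processes superpose: combined rate λ = 4.5 + 2.4 = 6.9 per hour.
So μ = 6.9.
P(N ≥ 8) = 1 − P(N ≤ 7) ≈ 0.3864.

0.3864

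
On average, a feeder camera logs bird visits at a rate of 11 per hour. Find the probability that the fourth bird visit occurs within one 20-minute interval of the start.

0.4989

Over the interval, μ = 11 × 1/3 ≈ 3.66667 (a 20-minute interval = 1/3 hours).
The fourth arrival falls in the interval iff at least 4 events occur there: P(S_4 ≤ t) = P(N ≥ 4) = 1 − P(N ≤ 3) ≈ 0.4989.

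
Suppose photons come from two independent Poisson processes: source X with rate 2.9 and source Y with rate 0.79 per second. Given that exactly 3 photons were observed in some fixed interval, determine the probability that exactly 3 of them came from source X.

0.4854

Given the total, each event is independently from source X with probability p = λ_X/(λ_X+λ_Y) = 2.9/3.69 ≈ 0.7859.
So K ~ Binomial(3, 2.9/3.69): P(K = 3) = C(3,3) · (2.9/3.69)^3 · (0.79/3.69)^0 ≈ 0.4854.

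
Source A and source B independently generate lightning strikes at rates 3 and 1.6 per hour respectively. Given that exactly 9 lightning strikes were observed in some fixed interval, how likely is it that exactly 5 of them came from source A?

Given the total, each event is independently from source A with probability p = λ_A/(λ_A+λ_B) = 3/4.6 ≈ 0.6522.
So K ~ Binomial(9, 3/4.6): P(K = 5) = C(9,5) · (3/4.6)^5 · (1.6/4.6)^4 ≈ 0.2176.

0.2176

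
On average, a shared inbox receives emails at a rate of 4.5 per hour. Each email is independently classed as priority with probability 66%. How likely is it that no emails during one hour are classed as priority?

0.0513

Thinning: the emails that are classed as priority themselves form a Poisson process with rate 0.66 × 4.5 = 2.97 per hour.
So μ = 2.97.
P(N = 0) = e^(−2.97) · 2.97^0/0! ≈ 0.0513.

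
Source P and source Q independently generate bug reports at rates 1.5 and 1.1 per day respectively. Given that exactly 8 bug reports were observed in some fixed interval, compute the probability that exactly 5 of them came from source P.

0.2710

Given the total, each event is independently from source P with probability p = λ_P/(λ_P+λ_Q) = 1.5/2.6 ≈ 0.5769.
So K ~ Binomial(8, 1.5/2.6): P(K = 5) = C(8,5) · (1.5/2.6)^5 · (1.1/2.6)^3 ≈ 0.2710.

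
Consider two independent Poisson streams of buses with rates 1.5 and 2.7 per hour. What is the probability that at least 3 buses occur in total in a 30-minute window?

0.3504

Independent Poisson processes superpose: combined rate λ = 1.5 + 2.7 = 4.2 per hour.
Over the interval, μ = 4.2 × 0.5 = 2.1 (a 30-minute window = 0.5 hours).
P(N ≥ 3) = 1 − P(N ≤ 2) ≈ 0.3504.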